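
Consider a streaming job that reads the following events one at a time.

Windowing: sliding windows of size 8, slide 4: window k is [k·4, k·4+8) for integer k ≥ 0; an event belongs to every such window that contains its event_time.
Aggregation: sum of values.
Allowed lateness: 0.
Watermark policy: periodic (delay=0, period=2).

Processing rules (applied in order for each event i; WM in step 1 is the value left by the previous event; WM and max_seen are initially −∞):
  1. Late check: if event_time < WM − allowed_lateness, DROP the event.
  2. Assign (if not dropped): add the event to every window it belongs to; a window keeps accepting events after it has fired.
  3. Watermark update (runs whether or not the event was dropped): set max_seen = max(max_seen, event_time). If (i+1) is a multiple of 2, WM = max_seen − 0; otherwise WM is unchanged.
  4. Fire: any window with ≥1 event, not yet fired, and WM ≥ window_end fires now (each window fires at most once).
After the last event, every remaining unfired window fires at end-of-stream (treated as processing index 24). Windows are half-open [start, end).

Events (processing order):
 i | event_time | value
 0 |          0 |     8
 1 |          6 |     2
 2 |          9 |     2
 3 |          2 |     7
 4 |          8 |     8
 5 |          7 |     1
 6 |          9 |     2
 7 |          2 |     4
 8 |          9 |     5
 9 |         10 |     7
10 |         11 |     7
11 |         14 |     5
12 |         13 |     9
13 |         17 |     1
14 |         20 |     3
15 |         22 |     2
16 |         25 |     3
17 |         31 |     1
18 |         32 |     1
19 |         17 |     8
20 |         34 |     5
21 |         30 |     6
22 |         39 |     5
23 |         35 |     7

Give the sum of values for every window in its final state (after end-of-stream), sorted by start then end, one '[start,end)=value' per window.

[0,8)=10 [4,12)=25 [8,16)=28 [12,20)=6 [16,24)=6 [20,28)=8 [24,32)=4 [28,36)=14 [32,40)=18 [36,44)=5

i=0 t=0 v=8: → [0,8); WM=−∞
i=1 t=6 v=2: → [4,12),[0,8); WM=6
i=2 t=9 v=2: → [8,16),[4,12); WM=6
i=3 t=2 v=7: DROP (t<6-0); WM=9; [0,8) fires=10
i=4 t=8 v=8: DROP (t<9-0); WM=9
i=5 t=7 v=1: DROP (t<9-0); WM=9
i=6 t=9 v=2: → [8,16),[4,12); WM=9
i=7 t=2 v=4: DROP (t<9-0); WM=9
i=8 t=9 v=5: → [8,16),[4,12); WM=9
i=9 t=10 v=7: → [8,16),[4,12); WM=10
i=10 t=11 v=7: → [8,16),[4,12); WM=10
i=11 t=14 v=5: → [12,20),[8,16); WM=14; [4,12) fires=25
i=12 t=13 v=9: DROP (t<14-0); WM=14
i=13 t=17 v=1: → [16,24),[12,20); WM=17; [8,16) fires=28
i=14 t=20 v=3: → [20,28),[16,24); WM=17
i=15 t=22 v=2: → [20,28),[16,24); WM=22; [12,20) fires=6
i=16 t=25 v=3: → [24,32),[20,28); WM=22
i=17 t=31 v=1: → [28,36),[24,32); WM=31; [16,24) fires=6 [20,28) fires=8
i=18 t=32 v=1: → [32,40),[28,36); WM=31
i=19 t=17 v=8: DROP (t<31-0); WM=32; [24,32) fires=4
i=20 t=34 v=5: → [32,40),[28,36); WM=32
i=21 t=30 v=6: DROP (t<32-0); WM=34
i=22 t=39 v=5: → [36,44),[32,40); WM=34
i=23 t=35 v=7: → [32,40),[28,36); WM=39; [28,36) fires=14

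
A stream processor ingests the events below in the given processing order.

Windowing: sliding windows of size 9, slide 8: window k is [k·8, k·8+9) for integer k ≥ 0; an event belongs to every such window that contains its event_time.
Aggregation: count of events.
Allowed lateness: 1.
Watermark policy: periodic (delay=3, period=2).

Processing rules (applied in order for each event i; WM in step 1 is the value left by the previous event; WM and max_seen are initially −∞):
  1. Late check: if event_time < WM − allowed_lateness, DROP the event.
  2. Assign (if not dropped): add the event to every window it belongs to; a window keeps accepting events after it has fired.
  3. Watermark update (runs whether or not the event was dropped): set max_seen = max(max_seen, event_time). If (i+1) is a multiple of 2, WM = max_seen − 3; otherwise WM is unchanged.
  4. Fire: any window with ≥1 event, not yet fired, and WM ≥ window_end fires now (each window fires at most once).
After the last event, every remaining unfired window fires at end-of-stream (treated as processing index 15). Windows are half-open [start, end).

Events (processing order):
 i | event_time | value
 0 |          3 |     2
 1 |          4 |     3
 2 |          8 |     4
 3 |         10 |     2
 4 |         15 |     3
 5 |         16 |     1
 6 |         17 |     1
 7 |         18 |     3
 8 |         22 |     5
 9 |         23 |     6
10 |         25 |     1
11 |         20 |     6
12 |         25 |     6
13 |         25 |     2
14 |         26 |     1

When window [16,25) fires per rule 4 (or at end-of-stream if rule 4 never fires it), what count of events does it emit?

i=0 t=3 v=2: → [0,9); WM=−∞
i=1 t=4 v=3: → [0,9); WM=1
i=2 t=8 v=4: → [8,17),[0,9); WM=1
i=3 t=10 v=2: → [8,17); WM=7
i=4 t=15 v=3: → [8,17); WM=7
i=5 t=16 v=1: → [16,25),[8,17); WM=13; [0,9) fires=3
i=6 t=17 v=1: → [16,25); WM=13
i=7 t=18 v=3: → [16,25); WM=15
i=8 t=22 v=5: → [16,25); WM=15
i=9 t=23 v=6: → [16,25); WM=20; [8,17) fires=4
i=10 t=25 v=1: → [24,33); WM=20
i=11 t=20 v=6: → [16,25); WM=22
i=12 t=25 v=6: → [24,33); WM=22
i=13 t=25 v=2: → [24,33); WM=22
i=14 t=26 v=1: → [24,33); WM=22

6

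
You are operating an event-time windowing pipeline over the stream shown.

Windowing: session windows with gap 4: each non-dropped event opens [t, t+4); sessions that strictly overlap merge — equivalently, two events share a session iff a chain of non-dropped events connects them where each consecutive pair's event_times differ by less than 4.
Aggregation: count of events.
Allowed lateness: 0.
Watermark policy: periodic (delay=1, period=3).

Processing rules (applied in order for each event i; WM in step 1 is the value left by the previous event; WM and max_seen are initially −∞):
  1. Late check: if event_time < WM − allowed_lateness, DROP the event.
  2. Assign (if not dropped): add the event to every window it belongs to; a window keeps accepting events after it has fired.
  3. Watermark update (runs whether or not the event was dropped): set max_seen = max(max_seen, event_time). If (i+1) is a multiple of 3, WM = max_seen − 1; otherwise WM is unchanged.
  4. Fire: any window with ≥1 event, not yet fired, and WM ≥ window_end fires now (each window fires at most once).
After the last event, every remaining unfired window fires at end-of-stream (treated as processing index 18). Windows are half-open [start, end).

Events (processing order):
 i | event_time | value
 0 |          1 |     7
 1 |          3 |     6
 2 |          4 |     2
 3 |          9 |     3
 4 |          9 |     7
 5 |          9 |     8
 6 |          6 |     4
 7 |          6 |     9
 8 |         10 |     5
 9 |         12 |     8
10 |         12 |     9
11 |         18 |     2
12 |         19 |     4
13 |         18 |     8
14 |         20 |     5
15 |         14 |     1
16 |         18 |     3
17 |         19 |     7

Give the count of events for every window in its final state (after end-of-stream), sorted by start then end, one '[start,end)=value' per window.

[1,8)=3 [9,16)=6 [18,24)=5

i=0 t=1 v=7: → [1,5); WM=−∞
i=1 t=3 v=6: → [1,7); WM=−∞
i=2 t=4 v=2: → [1,8); WM=3
i=3 t=9 v=3: → [9,13); WM=3
i=4 t=9 v=7: → [9,13); WM=3
i=5 t=9 v=8: → [9,13); WM=8
i=6 t=6 v=4: DROP (t<8-0); WM=8
i=7 t=6 v=9: DROP (t<8-0); WM=8
i=8 t=10 v=5: → [9,14); WM=9
i=9 t=12 v=8: → [9,16); WM=9
i=10 t=12 v=9: → [9,16); WM=9
i=11 t=18 v=2: → [18,22); WM=17
i=12 t=19 v=4: → [18,23); WM=17
i=13 t=18 v=8: → [18,23); WM=17
i=14 t=20 v=5: → [18,24); WM=19
i=15 t=14 v=1: DROP (t<19-0); WM=19
i=16 t=18 v=3: DROP (t<19-0); WM=19
i=17 t=19 v=7: → [18,24); WM=19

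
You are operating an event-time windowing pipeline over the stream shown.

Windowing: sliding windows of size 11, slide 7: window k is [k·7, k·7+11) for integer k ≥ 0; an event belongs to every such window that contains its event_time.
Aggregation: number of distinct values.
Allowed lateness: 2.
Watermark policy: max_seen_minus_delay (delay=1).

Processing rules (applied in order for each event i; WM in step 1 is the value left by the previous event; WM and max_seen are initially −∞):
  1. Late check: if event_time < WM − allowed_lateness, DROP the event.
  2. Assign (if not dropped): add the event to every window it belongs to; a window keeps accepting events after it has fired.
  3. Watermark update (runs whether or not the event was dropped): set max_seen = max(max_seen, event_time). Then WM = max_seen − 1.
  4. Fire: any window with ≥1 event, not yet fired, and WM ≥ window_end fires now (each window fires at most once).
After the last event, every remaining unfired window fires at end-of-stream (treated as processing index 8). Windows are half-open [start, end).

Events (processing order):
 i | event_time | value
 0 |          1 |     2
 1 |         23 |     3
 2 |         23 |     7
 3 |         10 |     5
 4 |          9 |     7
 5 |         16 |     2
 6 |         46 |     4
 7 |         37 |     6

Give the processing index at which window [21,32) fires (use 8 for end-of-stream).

i=0 t=1 v=2: → [0,11); WM=0
i=1 t=23 v=3: → [21,32),[14,25); WM=22; [0,11) fires=1
i=2 t=23 v=7: → [21,32),[14,25); WM=22
i=3 t=10 v=5: DROP (t<22-2); WM=22
i=4 t=9 v=7: DROP (t<22-2); WM=22
i=5 t=16 v=2: DROP (t<22-2); WM=22
i=6 t=46 v=4: → [42,53); WM=45; [14,25) fires=2 [21,32) fires=2
i=7 t=37 v=6: DROP (t<45-2); WM=45

6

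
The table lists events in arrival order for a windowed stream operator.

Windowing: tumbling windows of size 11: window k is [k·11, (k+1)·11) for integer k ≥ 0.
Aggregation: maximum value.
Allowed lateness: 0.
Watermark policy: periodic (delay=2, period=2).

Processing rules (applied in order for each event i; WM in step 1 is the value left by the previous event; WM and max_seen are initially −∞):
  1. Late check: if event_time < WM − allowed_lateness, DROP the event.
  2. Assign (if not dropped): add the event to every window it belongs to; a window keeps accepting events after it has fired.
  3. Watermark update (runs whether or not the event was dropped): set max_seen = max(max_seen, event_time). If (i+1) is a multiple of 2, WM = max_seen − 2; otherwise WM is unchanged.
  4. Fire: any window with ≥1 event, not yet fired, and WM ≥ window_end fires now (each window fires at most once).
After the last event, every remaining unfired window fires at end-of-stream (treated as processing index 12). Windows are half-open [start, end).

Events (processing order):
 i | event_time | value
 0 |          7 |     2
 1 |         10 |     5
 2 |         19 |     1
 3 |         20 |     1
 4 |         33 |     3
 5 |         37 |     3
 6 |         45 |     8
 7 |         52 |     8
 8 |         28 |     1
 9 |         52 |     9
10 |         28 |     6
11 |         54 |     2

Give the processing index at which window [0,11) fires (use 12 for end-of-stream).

3

i=0 t=7 v=2: → [0,11); WM=−∞
i=1 t=10 v=5: → [0,11); WM=8
i=2 t=19 v=1: → [11,22); WM=8
i=3 t=20 v=1: → [11,22); WM=18; [0,11) fires=5
i=4 t=33 v=3: → [33,44); WM=18
i=5 t=37 v=3: → [33,44); WM=35; [11,22) fires=1
i=6 t=45 v=8: → [44,55); WM=35
i=7 t=52 v=8: → [44,55); WM=50; [33,44) fires=3
i=8 t=28 v=1: DROP (t<50-0); WM=50
i=9 t=52 v=9: → [44,55); WM=50
i=10 t=28 v=6: DROP (t<50-0); WM=50
i=11 t=54 v=2: → [44,55); WM=52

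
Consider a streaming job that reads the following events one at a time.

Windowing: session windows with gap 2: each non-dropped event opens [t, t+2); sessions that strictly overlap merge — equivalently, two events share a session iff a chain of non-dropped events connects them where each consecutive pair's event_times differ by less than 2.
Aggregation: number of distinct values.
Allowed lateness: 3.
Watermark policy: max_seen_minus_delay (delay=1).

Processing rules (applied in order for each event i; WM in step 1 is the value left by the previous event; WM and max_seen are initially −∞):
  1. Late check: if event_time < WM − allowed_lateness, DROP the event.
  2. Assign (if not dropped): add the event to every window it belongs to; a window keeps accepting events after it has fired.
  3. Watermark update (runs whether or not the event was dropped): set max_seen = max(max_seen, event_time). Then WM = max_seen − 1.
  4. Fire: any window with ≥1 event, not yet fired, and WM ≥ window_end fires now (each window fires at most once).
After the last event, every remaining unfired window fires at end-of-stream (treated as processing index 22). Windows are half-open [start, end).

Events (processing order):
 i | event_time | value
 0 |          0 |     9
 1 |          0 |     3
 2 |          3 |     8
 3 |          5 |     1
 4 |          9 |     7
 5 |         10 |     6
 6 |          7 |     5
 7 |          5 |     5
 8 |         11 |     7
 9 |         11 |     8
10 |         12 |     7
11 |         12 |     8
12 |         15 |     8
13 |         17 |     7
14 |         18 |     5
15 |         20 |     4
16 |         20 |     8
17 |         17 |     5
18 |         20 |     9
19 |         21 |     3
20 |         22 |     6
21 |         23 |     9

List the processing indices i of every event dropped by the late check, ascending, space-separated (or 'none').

i=0 t=0 v=9: → [0,2); WM=-1
i=1 t=0 v=3: → [0,2); WM=-1
i=2 t=3 v=8: → [3,5); WM=2
i=3 t=5 v=1: → [5,7); WM=4
i=4 t=9 v=7: → [9,11); WM=8
i=5 t=10 v=6: → [9,12); WM=9
i=6 t=7 v=5: → [7,9); WM=9
i=7 t=5 v=5: DROP (t<9-3); WM=9
i=8 t=11 v=7: → [9,13); WM=10
i=9 t=11 v=8: → [9,13); WM=10
i=10 t=12 v=7: → [9,14); WM=11
i=11 t=12 v=8: → [9,14); WM=11
i=12 t=15 v=8: → [15,17); WM=14
i=13 t=17 v=7: → [17,19); WM=16
i=14 t=18 v=5: → [17,20); WM=17
i=15 t=20 v=4: → [20,22); WM=19
i=16 t=20 v=8: → [20,22); WM=19
i=17 t=17 v=5: → [17,20); WM=19
i=18 t=20 v=9: → [20,22); WM=19
i=19 t=21 v=3: → [20,23); WM=20
i=20 t=22 v=6: → [20,24); WM=21
i=21 t=23 v=9: → [20,25); WM=22

7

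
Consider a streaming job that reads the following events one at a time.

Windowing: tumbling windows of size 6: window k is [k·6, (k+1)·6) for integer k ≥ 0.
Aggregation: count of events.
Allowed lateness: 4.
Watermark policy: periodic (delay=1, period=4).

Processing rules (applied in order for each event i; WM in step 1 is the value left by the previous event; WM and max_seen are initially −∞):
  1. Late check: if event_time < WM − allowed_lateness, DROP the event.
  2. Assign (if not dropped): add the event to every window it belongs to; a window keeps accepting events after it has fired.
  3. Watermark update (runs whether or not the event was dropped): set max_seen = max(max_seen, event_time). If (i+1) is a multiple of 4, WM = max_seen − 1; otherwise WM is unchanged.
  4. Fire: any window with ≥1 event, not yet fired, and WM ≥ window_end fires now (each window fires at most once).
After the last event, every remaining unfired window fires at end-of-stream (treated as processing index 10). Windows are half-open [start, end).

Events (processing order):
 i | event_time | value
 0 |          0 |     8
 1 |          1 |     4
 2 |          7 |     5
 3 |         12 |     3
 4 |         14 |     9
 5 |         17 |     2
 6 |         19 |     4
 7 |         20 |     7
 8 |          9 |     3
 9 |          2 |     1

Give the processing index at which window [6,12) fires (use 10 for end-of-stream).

7

i=0 t=0 v=8: → [0,6); WM=−∞
i=1 t=1 v=4: → [0,6); WM=−∞
i=2 t=7 v=5: → [6,12); WM=−∞
i=3 t=12 v=3: → [12,18); WM=11; [0,6) fires=2
i=4 t=14 v=9: → [12,18); WM=11
i=5 t=17 v=2: → [12,18); WM=11
i=6 t=19 v=4: → [18,24); WM=11
i=7 t=20 v=7: → [18,24); WM=19; [6,12) fires=1 [12,18) fires=3
i=8 t=9 v=3: DROP (t<19-4); WM=19
i=9 t=2 v=1: DROP (t<19-4); WM=19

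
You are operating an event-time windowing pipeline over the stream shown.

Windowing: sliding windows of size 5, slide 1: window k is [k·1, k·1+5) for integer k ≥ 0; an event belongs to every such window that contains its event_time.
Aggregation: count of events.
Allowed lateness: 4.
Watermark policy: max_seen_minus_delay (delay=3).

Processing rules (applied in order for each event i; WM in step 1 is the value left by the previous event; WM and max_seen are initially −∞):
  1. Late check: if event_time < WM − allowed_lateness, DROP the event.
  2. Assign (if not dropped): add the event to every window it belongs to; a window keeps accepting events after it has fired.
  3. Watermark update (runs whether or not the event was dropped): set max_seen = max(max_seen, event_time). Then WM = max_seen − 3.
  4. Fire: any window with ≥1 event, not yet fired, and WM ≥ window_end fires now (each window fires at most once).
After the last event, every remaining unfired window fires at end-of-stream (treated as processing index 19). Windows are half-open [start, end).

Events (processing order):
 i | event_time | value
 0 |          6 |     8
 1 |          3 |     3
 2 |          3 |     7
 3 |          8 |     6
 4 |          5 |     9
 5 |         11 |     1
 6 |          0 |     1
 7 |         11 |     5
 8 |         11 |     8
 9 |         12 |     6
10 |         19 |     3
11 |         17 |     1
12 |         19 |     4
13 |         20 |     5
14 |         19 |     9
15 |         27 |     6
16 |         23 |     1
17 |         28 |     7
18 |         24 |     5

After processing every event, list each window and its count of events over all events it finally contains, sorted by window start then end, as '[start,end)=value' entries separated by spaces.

[0,5)=2 [1,6)=3 [2,7)=4 [3,8)=4 [4,9)=3 [5,10)=3 [6,11)=2 [7,12)=4 [8,13)=5 [9,14)=4 [10,15)=4 [11,16)=4 [12,17)=1 [13,18)=1 [14,19)=1 [15,20)=4 [16,21)=5 [17,22)=5 [18,23)=4 [19,24)=5 [20,25)=3 [21,26)=2 [22,27)=2 [23,28)=3 [24,29)=3 [25,30)=2 [26,31)=2 [27,32)=2 [28,33)=1

i=0 t=6 v=8: → [6,11),[5,10),[4,9),[3,8),[2,7); WM=3
i=1 t=3 v=3: → [3,8),[2,7),[1,6),[0,5); WM=3
i=2 t=3 v=7: → [3,8),[2,7),[1,6),[0,5); WM=3
i=3 t=8 v=6: → [8,13),[7,12),[6,11),[5,10),[4,9); WM=5; [0,5) fires=2
i=4 t=5 v=9: → [5,10),[4,9),[3,8),[2,7),[1,6); WM=5
i=5 t=11 v=1: → [11,16),[10,15),[9,14),[8,13),[7,12); WM=8; [1,6) fires=3 [2,7) fires=4 [3,8) fires=4
i=6 t=0 v=1: DROP (t<8-4); WM=8
i=7 t=11 v=5: → [11,16),[10,15),[9,14),[8,13),[7,12); WM=8
i=8 t=11 v=8: → [11,16),[10,15),[9,14),[8,13),[7,12); WM=8
i=9 t=12 v=6: → [12,17),[11,16),[10,15),[9,14),[8,13); WM=9; [4,9) fires=3
i=10 t=19 v=3: → [19,24),[18,23),[17,22),[16,21),[15,20); WM=16; [5,10) fires=3 [6,11) fires=2 [7,12) fires=4 [8,13) fires=5 [9,14) fires=4 [10,15) fires=4 [11,16) fires=4
i=11 t=17 v=1: → [17,22),[16,21),[15,20),[14,19),[13,18); WM=16
i=12 t=19 v=4: → [19,24),[18,23),[17,22),[16,21),[15,20); WM=16
i=13 t=20 v=5: → [20,25),[19,24),[18,23),[17,22),[16,21); WM=17; [12,17) fires=1
i=14 t=19 v=9: → [19,24),[18,23),[17,22),[16,21),[15,20); WM=17
i=15 t=27 v=6: → [27,32),[26,31),[25,30),[24,29),[23,28); WM=24; [13,18) fires=1 [14,19) fires=1 [15,20) fires=4 [16,21) fires=5 [17,22) fires=5 [18,23) fires=4 [19,24) fires=4
i=16 t=23 v=1: → [23,28),[22,27),[21,26),[20,25),[19,24); WM=24
i=17 t=28 v=7: → [28,33),[27,32),[26,31),[25,30),[24,29); WM=25; [20,25) fires=2
i=18 t=24 v=5: → [24,29),[23,28),[22,27),[21,26),[20,25); WM=25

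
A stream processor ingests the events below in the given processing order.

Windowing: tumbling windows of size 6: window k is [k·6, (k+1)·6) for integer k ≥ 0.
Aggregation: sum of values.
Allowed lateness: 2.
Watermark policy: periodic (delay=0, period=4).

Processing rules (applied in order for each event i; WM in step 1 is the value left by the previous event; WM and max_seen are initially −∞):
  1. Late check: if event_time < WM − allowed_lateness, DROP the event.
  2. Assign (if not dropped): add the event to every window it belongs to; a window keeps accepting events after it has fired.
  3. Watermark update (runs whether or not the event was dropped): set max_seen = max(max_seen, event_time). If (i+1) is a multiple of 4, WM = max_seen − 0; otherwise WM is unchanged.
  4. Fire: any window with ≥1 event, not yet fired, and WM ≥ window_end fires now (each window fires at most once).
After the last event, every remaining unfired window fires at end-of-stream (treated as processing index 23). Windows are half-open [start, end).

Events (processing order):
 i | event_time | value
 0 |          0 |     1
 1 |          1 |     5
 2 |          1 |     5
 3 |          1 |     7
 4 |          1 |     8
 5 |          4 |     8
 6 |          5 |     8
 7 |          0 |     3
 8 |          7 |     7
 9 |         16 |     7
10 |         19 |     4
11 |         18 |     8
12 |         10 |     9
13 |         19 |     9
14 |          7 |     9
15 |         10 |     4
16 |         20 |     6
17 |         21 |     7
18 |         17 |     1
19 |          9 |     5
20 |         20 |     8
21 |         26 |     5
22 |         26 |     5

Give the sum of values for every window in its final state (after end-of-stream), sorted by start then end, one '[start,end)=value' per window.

i=0 t=0 v=1: → [0,6); WM=−∞
i=1 t=1 v=5: → [0,6); WM=−∞
i=2 t=1 v=5: → [0,6); WM=−∞
i=3 t=1 v=7: → [0,6); WM=1
i=4 t=1 v=8: → [0,6); WM=1
i=5 t=4 v=8: → [0,6); WM=1
i=6 t=5 v=8: → [0,6); WM=1
i=7 t=0 v=3: → [0,6); WM=5
i=8 t=7 v=7: → [6,12); WM=5
i=9 t=16 v=7: → [12,18); WM=5
i=10 t=19 v=4: → [18,24); WM=5
i=11 t=18 v=8: → [18,24); WM=19; [0,6) fires=45 [6,12) fires=7 [12,18) fires=7
i=12 t=10 v=9: DROP (t<19-2); WM=19
i=13 t=19 v=9: → [18,24); WM=19
i=14 t=7 v=9: DROP (t<19-2); WM=19
i=15 t=10 v=4: DROP (t<19-2); WM=19
i=16 t=20 v=6: → [18,24); WM=19
i=17 t=21 v=7: → [18,24); WM=19
i=18 t=17 v=1: → [12,18); WM=19
i=19 t=9 v=5: DROP (t<19-2); WM=21
i=20 t=20 v=8: → [18,24); WM=21
i=21 t=26 v=5: → [24,30); WM=21
i=22 t=26 v=5: → [24,30); WM=21

[0,6)=45 [6,12)=7 [12,18)=8 [18,24)=42 [24,30)=10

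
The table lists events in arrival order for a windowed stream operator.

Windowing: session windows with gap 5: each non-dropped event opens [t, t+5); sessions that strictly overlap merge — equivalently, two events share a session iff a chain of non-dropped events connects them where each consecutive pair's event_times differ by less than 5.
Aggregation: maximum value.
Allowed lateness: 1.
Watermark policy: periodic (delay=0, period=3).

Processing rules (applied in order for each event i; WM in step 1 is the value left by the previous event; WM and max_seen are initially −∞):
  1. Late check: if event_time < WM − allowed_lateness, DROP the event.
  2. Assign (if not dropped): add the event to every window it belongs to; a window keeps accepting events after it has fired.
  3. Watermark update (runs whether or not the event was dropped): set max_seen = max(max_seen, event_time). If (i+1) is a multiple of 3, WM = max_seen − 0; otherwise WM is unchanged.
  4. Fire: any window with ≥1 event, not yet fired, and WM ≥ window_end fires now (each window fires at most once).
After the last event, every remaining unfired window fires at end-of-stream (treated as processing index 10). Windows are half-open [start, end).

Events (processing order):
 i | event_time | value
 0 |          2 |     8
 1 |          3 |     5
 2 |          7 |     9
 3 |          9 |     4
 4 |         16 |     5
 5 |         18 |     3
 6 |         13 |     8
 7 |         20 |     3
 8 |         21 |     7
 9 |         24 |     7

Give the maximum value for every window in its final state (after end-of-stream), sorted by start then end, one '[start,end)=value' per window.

i=0 t=2 v=8: → [2,7); WM=−∞
i=1 t=3 v=5: → [2,8); WM=−∞
i=2 t=7 v=9: → [2,12); WM=7
i=3 t=9 v=4: → [2,14); WM=7
i=4 t=16 v=5: → [16,21); WM=7
i=5 t=18 v=3: → [16,23); WM=18
i=6 t=13 v=8: DROP (t<18-1); WM=18
i=7 t=20 v=3: → [16,25); WM=18
i=8 t=21 v=7: → [16,26); WM=21
i=9 t=24 v=7: → [16,29); WM=21

[2,14)=9 [16,29)=7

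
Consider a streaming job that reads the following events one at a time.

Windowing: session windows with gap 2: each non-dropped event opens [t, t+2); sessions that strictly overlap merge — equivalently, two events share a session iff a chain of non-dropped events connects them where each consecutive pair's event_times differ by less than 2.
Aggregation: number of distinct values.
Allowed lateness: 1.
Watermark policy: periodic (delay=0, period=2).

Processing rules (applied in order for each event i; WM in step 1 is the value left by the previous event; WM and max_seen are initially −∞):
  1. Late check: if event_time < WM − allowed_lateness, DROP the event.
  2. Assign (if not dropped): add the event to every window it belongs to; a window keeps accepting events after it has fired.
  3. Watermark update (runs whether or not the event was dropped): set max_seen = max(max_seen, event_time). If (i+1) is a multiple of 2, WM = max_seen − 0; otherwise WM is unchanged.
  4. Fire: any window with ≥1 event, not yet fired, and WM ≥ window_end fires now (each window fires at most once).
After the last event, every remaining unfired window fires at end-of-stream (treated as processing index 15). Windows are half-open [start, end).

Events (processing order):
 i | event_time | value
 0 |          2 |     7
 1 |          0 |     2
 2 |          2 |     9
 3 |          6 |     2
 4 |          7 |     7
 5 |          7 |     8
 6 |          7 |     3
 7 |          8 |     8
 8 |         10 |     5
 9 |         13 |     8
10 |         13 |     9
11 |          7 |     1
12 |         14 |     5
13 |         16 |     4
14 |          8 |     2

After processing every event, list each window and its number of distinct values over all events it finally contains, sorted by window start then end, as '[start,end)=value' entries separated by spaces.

[0,2)=1 [2,4)=2 [6,10)=4 [10,12)=1 [13,16)=3 [16,18)=1

i=0 t=2 v=7: → [2,4); WM=−∞
i=1 t=0 v=2: → [0,2); WM=2
i=2 t=2 v=9: → [2,4); WM=2
i=3 t=6 v=2: → [6,8); WM=6
i=4 t=7 v=7: → [6,9); WM=6
i=5 t=7 v=8: → [6,9); WM=7
i=6 t=7 v=3: → [6,9); WM=7
i=7 t=8 v=8: → [6,10); WM=8
i=8 t=10 v=5: → [10,12); WM=8
i=9 t=13 v=8: → [13,15); WM=13
i=10 t=13 v=9: → [13,15); WM=13
i=11 t=7 v=1: DROP (t<13-1); WM=13
i=12 t=14 v=5: → [13,16); WM=13
i=13 t=16 v=4: → [16,18); WM=16
i=14 t=8 v=2: DROP (t<16-1); WM=16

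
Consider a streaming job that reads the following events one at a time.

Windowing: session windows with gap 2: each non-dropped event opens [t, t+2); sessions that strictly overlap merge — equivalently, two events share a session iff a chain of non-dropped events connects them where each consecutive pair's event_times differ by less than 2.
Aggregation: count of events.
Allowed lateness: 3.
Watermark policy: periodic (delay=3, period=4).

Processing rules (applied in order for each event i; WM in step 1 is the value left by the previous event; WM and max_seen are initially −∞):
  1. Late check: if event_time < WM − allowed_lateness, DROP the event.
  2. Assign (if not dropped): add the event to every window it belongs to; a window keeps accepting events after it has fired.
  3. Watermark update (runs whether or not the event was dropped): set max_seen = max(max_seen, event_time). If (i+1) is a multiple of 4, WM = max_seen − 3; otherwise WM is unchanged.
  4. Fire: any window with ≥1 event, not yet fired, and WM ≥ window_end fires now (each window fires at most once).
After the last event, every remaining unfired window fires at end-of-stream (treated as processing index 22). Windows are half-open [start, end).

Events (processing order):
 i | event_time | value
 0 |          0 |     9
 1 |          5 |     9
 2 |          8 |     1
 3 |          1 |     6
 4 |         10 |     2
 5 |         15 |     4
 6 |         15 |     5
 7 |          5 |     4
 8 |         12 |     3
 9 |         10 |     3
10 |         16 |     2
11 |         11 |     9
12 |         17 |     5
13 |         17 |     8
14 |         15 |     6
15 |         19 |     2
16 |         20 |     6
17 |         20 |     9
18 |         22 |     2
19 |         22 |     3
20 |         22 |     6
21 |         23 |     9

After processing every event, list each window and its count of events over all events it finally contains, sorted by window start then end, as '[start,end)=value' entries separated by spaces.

i=0 t=0 v=9: → [0,2); WM=−∞
i=1 t=5 v=9: → [5,7); WM=−∞
i=2 t=8 v=1: → [8,10); WM=−∞
i=3 t=1 v=6: → [0,3); WM=5
i=4 t=10 v=2: → [10,12); WM=5
i=5 t=15 v=4: → [15,17); WM=5
i=6 t=15 v=5: → [15,17); WM=5
i=7 t=5 v=4: → [5,7); WM=12
i=8 t=12 v=3: → [12,14); WM=12
i=9 t=10 v=3: → [10,12); WM=12
i=10 t=16 v=2: → [15,18); WM=12
i=11 t=11 v=9: → [10,14); WM=13
i=12 t=17 v=5: → [15,19); WM=13
i=13 t=17 v=8: → [15,19); WM=13
i=14 t=15 v=6: → [15,19); WM=13
i=15 t=19 v=2: → [19,21); WM=16
i=16 t=20 v=6: → [19,22); WM=16
i=17 t=20 v=9: → [19,22); WM=16
i=18 t=22 v=2: → [22,24); WM=16
i=19 t=22 v=3: → [22,24); WM=19
i=20 t=22 v=6: → [22,24); WM=19
i=21 t=23 v=9: → [22,25); WM=19

[0,3)=2 [5,7)=2 [8,10)=1 [10,14)=4 [15,19)=6 [19,22)=3 [22,25)=4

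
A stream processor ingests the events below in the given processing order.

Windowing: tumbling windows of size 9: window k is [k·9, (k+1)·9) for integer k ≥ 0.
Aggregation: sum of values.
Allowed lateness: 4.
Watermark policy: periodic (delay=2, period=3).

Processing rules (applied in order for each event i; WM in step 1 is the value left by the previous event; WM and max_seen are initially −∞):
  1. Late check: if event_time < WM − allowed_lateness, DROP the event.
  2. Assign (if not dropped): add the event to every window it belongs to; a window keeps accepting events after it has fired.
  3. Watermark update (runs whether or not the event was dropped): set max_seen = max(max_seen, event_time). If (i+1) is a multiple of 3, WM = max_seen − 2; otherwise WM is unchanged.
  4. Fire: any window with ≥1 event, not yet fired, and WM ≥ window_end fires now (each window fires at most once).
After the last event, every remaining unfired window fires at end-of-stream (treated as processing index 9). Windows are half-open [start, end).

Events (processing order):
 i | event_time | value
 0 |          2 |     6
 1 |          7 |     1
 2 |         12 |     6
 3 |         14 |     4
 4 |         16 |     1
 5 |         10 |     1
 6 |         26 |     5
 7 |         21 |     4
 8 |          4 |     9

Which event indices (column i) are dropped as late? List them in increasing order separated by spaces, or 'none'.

8

i=0 t=2 v=6: → [0,9); WM=−∞
i=1 t=7 v=1: → [0,9); WM=−∞
i=2 t=12 v=6: → [9,18); WM=10; [0,9) fires=7
i=3 t=14 v=4: → [9,18); WM=10
i=4 t=16 v=1: → [9,18); WM=10
i=5 t=10 v=1: → [9,18); WM=14
i=6 t=26 v=5: → [18,27); WM=14
i=7 t=21 v=4: → [18,27); WM=14
i=8 t=4 v=9: DROP (t<14-4); WM=24; [9,18) fires=12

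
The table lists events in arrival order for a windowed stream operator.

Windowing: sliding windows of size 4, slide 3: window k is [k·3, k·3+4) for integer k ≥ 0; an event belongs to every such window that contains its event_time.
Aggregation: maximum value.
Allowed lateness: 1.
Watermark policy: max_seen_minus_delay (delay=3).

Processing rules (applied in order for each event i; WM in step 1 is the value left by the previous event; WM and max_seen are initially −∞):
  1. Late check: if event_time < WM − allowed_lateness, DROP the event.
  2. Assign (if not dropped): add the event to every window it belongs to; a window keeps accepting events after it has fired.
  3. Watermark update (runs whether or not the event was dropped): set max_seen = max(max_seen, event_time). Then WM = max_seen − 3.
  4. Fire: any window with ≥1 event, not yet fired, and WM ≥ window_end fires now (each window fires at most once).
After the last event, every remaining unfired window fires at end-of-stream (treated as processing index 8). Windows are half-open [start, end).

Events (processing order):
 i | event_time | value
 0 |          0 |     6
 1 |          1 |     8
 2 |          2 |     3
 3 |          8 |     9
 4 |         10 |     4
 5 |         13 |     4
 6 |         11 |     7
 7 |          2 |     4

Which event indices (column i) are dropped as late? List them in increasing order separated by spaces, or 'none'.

7

i=0 t=0 v=6: → [0,4); WM=-3
i=1 t=1 v=8: → [0,4); WM=-2
i=2 t=2 v=3: → [0,4); WM=-1
i=3 t=8 v=9: → [6,10); WM=5; [0,4) fires=8
i=4 t=10 v=4: → [9,13); WM=7
i=5 t=13 v=4: → [12,16); WM=10; [6,10) fires=9
i=6 t=11 v=7: → [9,13); WM=10
i=7 t=2 v=4: DROP (t<10-1); WM=10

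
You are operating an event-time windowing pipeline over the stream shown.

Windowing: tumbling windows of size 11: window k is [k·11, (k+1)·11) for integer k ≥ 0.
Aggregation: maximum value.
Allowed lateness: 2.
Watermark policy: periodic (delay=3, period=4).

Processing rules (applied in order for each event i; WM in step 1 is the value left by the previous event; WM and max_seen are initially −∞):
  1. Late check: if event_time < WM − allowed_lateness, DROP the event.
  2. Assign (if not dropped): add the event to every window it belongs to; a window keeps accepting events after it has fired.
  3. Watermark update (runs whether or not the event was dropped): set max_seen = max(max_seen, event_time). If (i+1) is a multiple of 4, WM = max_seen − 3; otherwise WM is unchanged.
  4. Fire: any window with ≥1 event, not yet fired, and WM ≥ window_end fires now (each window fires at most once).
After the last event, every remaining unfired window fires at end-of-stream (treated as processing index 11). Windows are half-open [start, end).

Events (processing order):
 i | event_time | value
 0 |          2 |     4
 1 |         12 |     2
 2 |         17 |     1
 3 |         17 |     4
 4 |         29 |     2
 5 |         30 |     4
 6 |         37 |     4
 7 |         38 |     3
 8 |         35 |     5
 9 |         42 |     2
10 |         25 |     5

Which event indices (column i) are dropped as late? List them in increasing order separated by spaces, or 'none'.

10

i=0 t=2 v=4: → [0,11); WM=−∞
i=1 t=12 v=2: → [11,22); WM=−∞
i=2 t=17 v=1: → [11,22); WM=−∞
i=3 t=17 v=4: → [11,22); WM=14; [0,11) fires=4
i=4 t=29 v=2: → [22,33); WM=14
i=5 t=30 v=4: → [22,33); WM=14
i=6 t=37 v=4: → [33,44); WM=14
i=7 t=38 v=3: → [33,44); WM=35; [11,22) fires=4 [22,33) fires=4
i=8 t=35 v=5: → [33,44); WM=35
i=9 t=42 v=2: → [33,44); WM=35
i=10 t=25 v=5: DROP (t<35-2); WM=35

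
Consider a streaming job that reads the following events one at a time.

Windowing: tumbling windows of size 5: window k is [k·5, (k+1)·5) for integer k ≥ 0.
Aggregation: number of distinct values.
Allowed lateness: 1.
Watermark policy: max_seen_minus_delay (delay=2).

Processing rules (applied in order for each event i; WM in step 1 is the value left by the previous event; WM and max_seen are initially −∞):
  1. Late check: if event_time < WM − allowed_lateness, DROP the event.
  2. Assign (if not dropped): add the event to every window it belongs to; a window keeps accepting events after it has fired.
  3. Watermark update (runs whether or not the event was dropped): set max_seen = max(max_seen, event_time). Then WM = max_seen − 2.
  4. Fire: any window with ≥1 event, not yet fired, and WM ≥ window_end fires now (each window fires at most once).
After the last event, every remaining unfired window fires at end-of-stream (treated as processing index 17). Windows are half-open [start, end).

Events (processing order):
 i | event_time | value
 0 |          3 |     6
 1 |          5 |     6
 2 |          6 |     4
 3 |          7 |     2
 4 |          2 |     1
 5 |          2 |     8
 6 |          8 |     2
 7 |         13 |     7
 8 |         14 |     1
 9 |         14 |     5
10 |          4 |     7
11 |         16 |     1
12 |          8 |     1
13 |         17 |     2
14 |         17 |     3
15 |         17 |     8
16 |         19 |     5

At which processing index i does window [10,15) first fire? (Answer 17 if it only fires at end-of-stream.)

13

i=0 t=3 v=6: → [0,5); WM=1
i=1 t=5 v=6: → [5,10); WM=3
i=2 t=6 v=4: → [5,10); WM=4
i=3 t=7 v=2: → [5,10); WM=5; [0,5) fires=1
i=4 t=2 v=1: DROP (t<5-1); WM=5
i=5 t=2 v=8: DROP (t<5-1); WM=5
i=6 t=8 v=2: → [5,10); WM=6
i=7 t=13 v=7: → [10,15); WM=11; [5,10) fires=3
i=8 t=14 v=1: → [10,15); WM=12
i=9 t=14 v=5: → [10,15); WM=12
i=10 t=4 v=7: DROP (t<12-1); WM=12
i=11 t=16 v=1: → [15,20); WM=14
i=12 t=8 v=1: DROP (t<14-1); WM=14
i=13 t=17 v=2: → [15,20); WM=15; [10,15) fires=3
i=14 t=17 v=3: → [15,20); WM=15
i=15 t=17 v=8: → [15,20); WM=15
i=16 t=19 v=5: → [15,20); WM=17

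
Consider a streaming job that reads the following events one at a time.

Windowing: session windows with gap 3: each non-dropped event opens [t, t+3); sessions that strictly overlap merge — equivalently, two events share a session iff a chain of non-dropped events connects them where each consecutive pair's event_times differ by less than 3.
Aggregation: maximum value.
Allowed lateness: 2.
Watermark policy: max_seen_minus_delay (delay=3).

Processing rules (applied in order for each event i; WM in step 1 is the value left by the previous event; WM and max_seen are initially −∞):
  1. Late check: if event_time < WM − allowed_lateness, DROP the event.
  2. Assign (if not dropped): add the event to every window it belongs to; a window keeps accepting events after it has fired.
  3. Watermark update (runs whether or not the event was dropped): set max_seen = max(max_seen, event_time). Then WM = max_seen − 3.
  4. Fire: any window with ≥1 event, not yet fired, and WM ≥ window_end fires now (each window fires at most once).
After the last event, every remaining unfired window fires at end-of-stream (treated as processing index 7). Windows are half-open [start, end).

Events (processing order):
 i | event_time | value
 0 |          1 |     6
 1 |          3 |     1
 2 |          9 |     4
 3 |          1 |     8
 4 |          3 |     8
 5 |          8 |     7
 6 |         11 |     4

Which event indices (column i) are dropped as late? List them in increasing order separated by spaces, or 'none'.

i=0 t=1 v=6: → [1,4); WM=-2
i=1 t=3 v=1: → [1,6); WM=0
i=2 t=9 v=4: → [9,12); WM=6
i=3 t=1 v=8: DROP (t<6-2); WM=6
i=4 t=3 v=8: DROP (t<6-2); WM=6
i=5 t=8 v=7: → [8,12); WM=6
i=6 t=11 v=4: → [8,14); WM=8

3 4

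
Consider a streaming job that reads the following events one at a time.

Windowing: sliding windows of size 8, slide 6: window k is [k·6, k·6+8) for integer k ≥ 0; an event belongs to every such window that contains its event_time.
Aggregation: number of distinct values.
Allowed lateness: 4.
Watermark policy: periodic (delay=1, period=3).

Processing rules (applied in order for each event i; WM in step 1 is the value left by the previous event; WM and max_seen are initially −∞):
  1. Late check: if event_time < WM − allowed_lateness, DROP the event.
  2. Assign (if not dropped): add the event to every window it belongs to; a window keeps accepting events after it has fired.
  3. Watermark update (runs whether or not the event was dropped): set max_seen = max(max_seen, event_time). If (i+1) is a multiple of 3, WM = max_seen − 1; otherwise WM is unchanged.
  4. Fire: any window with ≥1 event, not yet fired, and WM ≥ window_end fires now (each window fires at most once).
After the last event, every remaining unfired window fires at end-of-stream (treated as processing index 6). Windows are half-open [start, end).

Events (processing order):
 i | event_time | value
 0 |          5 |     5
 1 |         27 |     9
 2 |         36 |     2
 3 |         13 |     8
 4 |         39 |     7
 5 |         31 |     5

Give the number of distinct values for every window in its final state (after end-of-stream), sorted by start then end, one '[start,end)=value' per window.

i=0 t=5 v=5: → [0,8); WM=−∞
i=1 t=27 v=9: → [24,32); WM=−∞
i=2 t=36 v=2: → [36,44),[30,38); WM=35; [0,8) fires=1 [24,32) fires=1
i=3 t=13 v=8: DROP (t<35-4); WM=35
i=4 t=39 v=7: → [36,44); WM=35
i=5 t=31 v=5: → [30,38),[24,32); WM=38; [30,38) fires=2

[0,8)=1 [24,32)=2 [30,38)=2 [36,44)=2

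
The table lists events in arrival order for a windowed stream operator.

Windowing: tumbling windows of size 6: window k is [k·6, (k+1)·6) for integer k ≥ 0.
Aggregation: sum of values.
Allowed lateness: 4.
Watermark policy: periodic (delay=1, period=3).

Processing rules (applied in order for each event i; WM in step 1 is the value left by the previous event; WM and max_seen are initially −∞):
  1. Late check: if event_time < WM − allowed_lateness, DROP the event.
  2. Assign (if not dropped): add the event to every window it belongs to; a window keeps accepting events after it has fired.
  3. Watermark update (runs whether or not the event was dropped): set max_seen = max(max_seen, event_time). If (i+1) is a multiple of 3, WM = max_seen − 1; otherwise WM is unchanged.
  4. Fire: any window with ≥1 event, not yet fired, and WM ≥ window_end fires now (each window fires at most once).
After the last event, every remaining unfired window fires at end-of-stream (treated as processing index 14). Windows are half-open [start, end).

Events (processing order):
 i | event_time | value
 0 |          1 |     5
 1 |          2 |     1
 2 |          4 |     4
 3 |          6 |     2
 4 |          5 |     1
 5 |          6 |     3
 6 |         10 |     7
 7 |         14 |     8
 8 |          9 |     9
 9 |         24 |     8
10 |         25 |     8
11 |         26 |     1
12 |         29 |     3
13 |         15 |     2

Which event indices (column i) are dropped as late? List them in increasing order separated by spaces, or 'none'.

i=0 t=1 v=5: → [0,6); WM=−∞
i=1 t=2 v=1: → [0,6); WM=−∞
i=2 t=4 v=4: → [0,6); WM=3
i=3 t=6 v=2: → [6,12); WM=3
i=4 t=5 v=1: → [0,6); WM=3
i=5 t=6 v=3: → [6,12); WM=5
i=6 t=10 v=7: → [6,12); WM=5
i=7 t=14 v=8: → [12,18); WM=5
i=8 t=9 v=9: → [6,12); WM=13; [0,6) fires=11 [6,12) fires=21
i=9 t=24 v=8: → [24,30); WM=13
i=10 t=25 v=8: → [24,30); WM=13
i=11 t=26 v=1: → [24,30); WM=25; [12,18) fires=8
i=12 t=29 v=3: → [24,30); WM=25
i=13 t=15 v=2: DROP (t<25-4); WM=25

13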